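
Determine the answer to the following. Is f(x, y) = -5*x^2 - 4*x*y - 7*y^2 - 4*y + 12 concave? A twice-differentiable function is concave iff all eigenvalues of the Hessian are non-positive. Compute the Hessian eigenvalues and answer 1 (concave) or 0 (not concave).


The Hessian of f(x,y) = -5*x^2 - 4*x*y - 7*y^2 - 4*y + 12 is:
H = [[-10, -4], [-4, -14]]
Trace = -10 - 14 = -24
Determinant = -10*-14 - (-4)^2 = 124
Discriminant = (-24)^2 - 4*124 = 80.0
Eigenvalues: lambda_1 = -16.4721, lambda_2 = -7.5279
The function is concave.

1


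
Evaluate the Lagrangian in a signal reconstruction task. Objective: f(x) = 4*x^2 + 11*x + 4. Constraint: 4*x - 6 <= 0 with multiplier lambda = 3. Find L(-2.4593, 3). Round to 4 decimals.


Step 1: Evaluate f(x).
f(-2.4593) = 4*(-2.4593)^2 + 11*(-2.4593) + 4 = 1.1403
Step 2: Evaluate g(x).
g(-2.4593) = 4*-2.4593 - 6 = -15.8372
Step 3: Compute Lagrangian.
L = 1.1403 + 3*-15.8372 = -46.3713


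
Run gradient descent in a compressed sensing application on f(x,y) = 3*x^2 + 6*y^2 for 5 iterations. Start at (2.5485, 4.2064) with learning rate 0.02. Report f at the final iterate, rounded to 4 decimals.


Gradient descent on f(x,y) = 3*x^2 + 6*y^2.
Starting point: (2.5485, 4.2064), alpha = 0.02
Step 1: grad_x = 2*3*2.5485 = 15.291, grad_y = 2*6*4.2064 = 50.4768
  x_1 = 2.5485 - 0.02*15.291 = 2.2427
  y_1 = 4.2064 - 0.02*50.4768 = 3.1969
Step 2: grad_x = 2*3*2.2427 = 13.4561, grad_y = 2*6*3.1969 = 38.3624
  x_2 = 2.2427 - 0.02*13.4561 = 1.9736
  y_2 = 3.1969 - 0.02*38.3624 = 2.4296
Step 3: grad_x = 2*3*1.9736 = 11.8414, grad_y = 2*6*2.4296 = 29.1554
  x_3 = 1.9736 - 0.02*11.8414 = 1.7367
  y_3 = 2.4296 - 0.02*29.1554 = 1.8465
Step 4: grad_x = 2*3*1.7367 = 10.4204, grad_y = 2*6*1.8465 = 22.1581
  x_4 = 1.7367 - 0.02*10.4204 = 1.5283
  y_4 = 1.8465 - 0.02*22.1581 = 1.4033
Step 5: grad_x = 2*3*1.5283 = 9.1699, grad_y = 2*6*1.4033 = 16.8402
  x_5 = 1.5283 - 0.02*9.1699 = 1.3449
  y_5 = 1.4033 - 0.02*16.8402 = 1.0665
f(1.3449, 1.0665) = 3*1.3449^2 + 6*1.0665^2 = 12.2516


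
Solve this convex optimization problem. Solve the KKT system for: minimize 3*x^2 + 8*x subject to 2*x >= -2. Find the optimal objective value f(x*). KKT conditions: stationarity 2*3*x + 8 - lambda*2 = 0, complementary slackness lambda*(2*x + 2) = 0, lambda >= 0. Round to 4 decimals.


Step 1: Try lambda = 0 (constraint inactive).
x_unc = -8/(2*3) = -1.3333
Check: 2*-1.3333 = -2.6666 < -2 -- violated!
Step 2: Constraint must be active: 2*x = -2
x* = -2/2 = -1.0
lambda = (2*3*(-1.0) + 8)/2 = 1.0
Step 3: Compute optimal value.
f(x*) = 3*(-1.0)^2 + 8*(-1.0) = -5.0


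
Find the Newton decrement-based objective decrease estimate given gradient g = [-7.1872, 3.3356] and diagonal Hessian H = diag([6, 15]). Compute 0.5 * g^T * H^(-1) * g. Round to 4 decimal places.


Step 1: H is diagonal, so H^(-1) * g = [-1.1979, 0.2224].
Step 2: g^T H^(-1) g = sum_i g_i^2 / H_ii
  = (-7.1872)^2/6 + (3.3356)^2/15
  = 8.6093 + 0.7417 = 9.3511
Step 3: Objective decrease = 0.5 * g^T H^(-1) g = 4.6755


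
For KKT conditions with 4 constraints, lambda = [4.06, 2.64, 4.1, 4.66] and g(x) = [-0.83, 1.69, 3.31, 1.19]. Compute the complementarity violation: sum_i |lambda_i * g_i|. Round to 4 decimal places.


KKT complementary slackness check:
lambda_1 * g_1 = 4.06 * -0.83 = -3.3698
lambda_2 * g_2 = 2.64 * 1.69 = 4.4616
lambda_3 * g_3 = 4.1 * 3.31 = 13.571
lambda_4 * g_4 = 4.66 * 1.19 = 5.5454
Total violation = 3.3698 + 4.4616 + 13.571 + 5.5454 = 26.9478


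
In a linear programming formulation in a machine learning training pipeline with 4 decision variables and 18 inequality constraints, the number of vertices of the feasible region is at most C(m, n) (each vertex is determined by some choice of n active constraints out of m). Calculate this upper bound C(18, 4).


Each vertex corresponds to some choice of n active constraints out of m, so the number of vertices is at most C(m, n) = m! / (n!(m-n)!).
m = 18, n = 4
Numerator: 18 * 17 * 16 * 15
Denominator: 4! = 24
C(18, 4) = 3060


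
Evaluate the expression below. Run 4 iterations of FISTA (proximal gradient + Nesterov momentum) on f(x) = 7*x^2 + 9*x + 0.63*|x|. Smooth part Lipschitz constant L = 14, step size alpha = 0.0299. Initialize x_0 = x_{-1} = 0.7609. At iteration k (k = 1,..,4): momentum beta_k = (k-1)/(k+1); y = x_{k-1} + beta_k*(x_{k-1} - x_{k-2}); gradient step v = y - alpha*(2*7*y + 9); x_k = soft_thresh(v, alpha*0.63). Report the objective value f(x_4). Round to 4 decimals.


FISTA on f(x) = 7*x^2 + 9*x + 0.63*|x|
L = 14, alpha = 0.0299
Iteration 1: beta = 0.0, y = 0.7609 + 0.0*(0.7609 - 0.7609) = 0.7609
  grad(y) = 19.6526, v = y - alpha*grad = 0.1733
  prox(v) = soft_thresh(0.1733, 0.0188) = 0.1545
Iteration 2: beta = 0.3333, y = 0.1545 + 0.3333*(0.1545 - 0.7609) = -0.0477
  grad(y) = 8.3322, v = y - alpha*grad = -0.2968
  prox(v) = soft_thresh(-0.2968, 0.0188) = -0.278
Iteration 3: beta = 0.5, y = -0.278 + 0.5*(-0.278 - 0.1545) = -0.4942
  grad(y) = 2.0809, v = y - alpha*grad = -0.5564
  prox(v) = soft_thresh(-0.5564, 0.0188) = -0.5376
Iteration 4: beta = 0.6, y = -0.5376 + 0.6*(-0.5376 + 0.278) = -0.6934
  grad(y) = -0.7071, v = y - alpha*grad = -0.6722
  prox(v) = soft_thresh(-0.6722, 0.0188) = -0.6534
f(x_4) = 7*(-0.6534)^2 + 9*(-0.6534) + 0.63*|-0.6534| = -2.4804


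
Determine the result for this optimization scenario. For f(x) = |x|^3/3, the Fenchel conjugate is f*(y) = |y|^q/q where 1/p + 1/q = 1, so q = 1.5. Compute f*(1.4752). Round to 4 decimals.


The conjugate exponent q satisfies 1/p + 1/q = 1.
p = 3, so q = 3/(3 - 1) = 1.5
|y|^q = 1.4752^1.5 = 1.7917
f*(1.4752) = 1.7917 / 1.5 = 1.1945


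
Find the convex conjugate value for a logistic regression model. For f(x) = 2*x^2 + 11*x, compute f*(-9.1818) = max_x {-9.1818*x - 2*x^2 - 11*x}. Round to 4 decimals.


f*(y) = sup_x {y*x - a*x^2 - b*x} = sup_x {(y-b)*x - a*x^2}
FOC: (y - b) - 2a*x = 0 => x* = (y - b)/(2a)
x* = (-9.1818 - 11)/(2*2) = -5.0455
f*(-9.1818) = (y-b)^2/(4a) = (-9.1818 - 11)^2/(4*2)
= 407.3051/8 = 50.9131


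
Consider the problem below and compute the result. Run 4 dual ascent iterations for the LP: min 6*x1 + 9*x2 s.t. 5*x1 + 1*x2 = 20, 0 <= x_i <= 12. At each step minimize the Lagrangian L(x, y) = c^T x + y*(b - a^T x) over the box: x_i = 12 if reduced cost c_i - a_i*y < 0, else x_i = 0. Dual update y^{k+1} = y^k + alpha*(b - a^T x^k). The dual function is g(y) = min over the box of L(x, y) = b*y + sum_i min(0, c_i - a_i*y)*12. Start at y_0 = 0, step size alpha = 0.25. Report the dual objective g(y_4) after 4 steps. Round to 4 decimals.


Dual ascent for LP: min 6*x1 + 9*x2, 5*x1 + 1*x2 = 20, 0 <= x_i <= 12
Step 1: y^k = 0.0, reduced costs: (6.0, 9.0)
  x^k = (0.0, 0.0), subgradient = b - a^T x = 20.0
  y^{k+1} = 0.0 + 0.25*20.0 = 5.0
Step 2: y^k = 5.0, reduced costs: (-19.0, 4.0)
  x^k = (12.0, 0.0), subgradient = b - a^T x = -40.0
  y^{k+1} = 5.0 + 0.25*-40.0 = -5.0
Step 3: y^k = -5.0, reduced costs: (31.0, 14.0)
  x^k = (0.0, 0.0), subgradient = b - a^T x = 20.0
  y^{k+1} = -5.0 + 0.25*20.0 = 0.0
Step 4: y^k = 0.0, reduced costs: (6.0, 9.0)
  x^k = (0.0, 0.0), subgradient = b - a^T x = 20.0
  y^{k+1} = 0.0 + 0.25*20.0 = 5.0
Dual objective at y_4 = 5.0: reduced costs (-19.0, 4.0), box minimizer x = (12.0, 0.0)
g(y_4) = b*y + (c1 - a1*y)*x1 + (c2 - a2*y)*x2 = 20*5.0 + (-19.0)*12.0 + 4.0*0.0 = 100.0 - 228.0 + 0.0 = -128.0


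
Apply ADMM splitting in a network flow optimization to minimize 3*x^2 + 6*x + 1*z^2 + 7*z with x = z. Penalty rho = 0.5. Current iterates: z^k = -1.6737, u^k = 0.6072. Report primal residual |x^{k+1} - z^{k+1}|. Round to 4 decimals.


ADMM iteration with rho = 0.5, z^k = -1.6737, u^k = 0.6072
Step 1: x-update.
Minimize 3*x^2 + 6*x + (0.5/2)*(x + 1.6737 + 0.6072)^2
FOC: (2*3 + 0.5)*x = -6 + 0.5*(-1.6737 - 0.6072)
x^{k+1} = -1.0985
Step 2: z-update.
Minimize 1*z^2 + 7*z + (0.5/2)*(-1.0985 - z + 0.6072)^2
FOC: (2*1 + 0.5)*z = -7 + 0.5*(-1.0985 + 0.6072)
z^{k+1} = -2.8983
Step 3: u-update.
u^{k+1} = 0.6072 - 1.0985 + 2.8983 = 2.4069
Step 4: Primal residual = |-1.0985 + 2.8983| = 1.7997


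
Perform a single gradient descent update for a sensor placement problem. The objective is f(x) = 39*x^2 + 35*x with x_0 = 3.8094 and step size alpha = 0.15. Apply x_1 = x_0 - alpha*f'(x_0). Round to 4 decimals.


We compute the gradient at x_0 and apply the update.
f'(x) = 78*x + 35
f'(3.8094) = 78*3.8094 + 35 = 332.1332
x_1 = 3.8094 - 0.15*332.1332 = -46.0106


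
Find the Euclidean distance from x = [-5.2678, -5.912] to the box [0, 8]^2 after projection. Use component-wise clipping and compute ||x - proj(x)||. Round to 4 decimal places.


Project each component onto [0, 8].
clip(-5.2678) = 0.0, clip(-5.912) = 0.0
Projection = [0.0, 0.0]
Squared diffs: [27.7497, 34.9517]
Distance = sqrt(62.7014) = 7.9184


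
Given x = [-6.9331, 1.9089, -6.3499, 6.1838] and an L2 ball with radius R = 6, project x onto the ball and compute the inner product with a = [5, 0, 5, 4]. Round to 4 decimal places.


Step 1: Compute ||x|| (intermediates to 6 decimals).
||x|| = sqrt((-6.9331)^2 + 1.9089^2 + (-6.3499)^2 + 6.1838^2) = 11.413693
Step 2: Project.
Since ||x|| > R, scale = R/||x|| = 6/11.413693 = 0.525684, proj(x) = scale * x
proj(x) = [-3.64462, 1.003478, -3.338041, 3.250725]
Step 3: Dot product.
a^T * proj(x) = 5*(-3.64462) + 0*1.003478 + 5*(-3.338041) + 4*3.250725 = -21.9104


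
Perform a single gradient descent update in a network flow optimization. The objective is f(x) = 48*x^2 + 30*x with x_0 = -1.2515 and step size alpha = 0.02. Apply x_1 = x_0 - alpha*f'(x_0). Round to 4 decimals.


We compute the gradient at x_0 and apply the update.
f'(x) = 96*x + 30
f'(-1.2515) = 96*-1.2515 + 30 = -90.144
x_1 = -1.2515 - 0.02*-90.144 = 0.5514


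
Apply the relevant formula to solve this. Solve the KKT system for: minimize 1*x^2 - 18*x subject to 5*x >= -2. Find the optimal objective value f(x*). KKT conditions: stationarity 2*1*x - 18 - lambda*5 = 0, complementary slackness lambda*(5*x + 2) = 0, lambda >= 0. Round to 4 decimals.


Step 1: Try lambda = 0 (constraint inactive).
Stationarity: 2*1*x - 18 = 0
x* = 18/(2*1) = 9.0
Check constraint: 5*9.0 = 45.0 >= -2 -- satisfied.
Step 2: Compute optimal value.
f(x*) = 1*9.0^2 - 18*9.0 = -81.0


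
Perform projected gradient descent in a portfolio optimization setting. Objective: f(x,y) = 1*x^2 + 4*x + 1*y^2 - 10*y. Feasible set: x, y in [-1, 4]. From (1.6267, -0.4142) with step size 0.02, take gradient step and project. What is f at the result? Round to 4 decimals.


Step 1: Compute gradient at (1.6267, -0.4142).
grad_x = 2*1*1.6267 + 4 = 7.2534
grad_y = 2*1*-0.4142 - 10 = -10.8284
Step 2: Gradient step.
x_raw = 1.6267 - 0.02*7.2534 = 1.4816
y_raw = -0.4142 - 0.02*-10.8284 = -0.1976
Step 3: Project onto [-1, 4].
x_proj = clip(1.4816) = 1.4816
y_proj = clip(-0.1976) = -0.1976
Step 4: Evaluate f.
f(1.4816, -0.1976) = 10.1371


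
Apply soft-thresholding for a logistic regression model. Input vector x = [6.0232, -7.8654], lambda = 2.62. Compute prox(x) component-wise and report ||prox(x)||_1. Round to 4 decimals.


Soft-thresholding with lambda = 2.62:
prox(6.0232) = sign(6.0232)*max(|6.0232| - 2.62, 0) = 3.4032
prox(-7.8654) = sign(-7.8654)*max(|-7.8654| - 2.62, 0) = -5.2454
prox(x) = [3.4032, -5.2454]
||prox(x)||_1 = 3.4032 + 5.2454 = 8.6486


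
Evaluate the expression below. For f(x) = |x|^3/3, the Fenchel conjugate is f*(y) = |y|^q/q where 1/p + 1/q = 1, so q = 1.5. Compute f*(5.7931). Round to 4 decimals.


The conjugate exponent q satisfies 1/p + 1/q = 1.
p = 3, so q = 3/(3 - 1) = 1.5
|y|^q = 5.7931^1.5 = 13.9433
f*(5.7931) = 13.9433 / 1.5 = 9.2956


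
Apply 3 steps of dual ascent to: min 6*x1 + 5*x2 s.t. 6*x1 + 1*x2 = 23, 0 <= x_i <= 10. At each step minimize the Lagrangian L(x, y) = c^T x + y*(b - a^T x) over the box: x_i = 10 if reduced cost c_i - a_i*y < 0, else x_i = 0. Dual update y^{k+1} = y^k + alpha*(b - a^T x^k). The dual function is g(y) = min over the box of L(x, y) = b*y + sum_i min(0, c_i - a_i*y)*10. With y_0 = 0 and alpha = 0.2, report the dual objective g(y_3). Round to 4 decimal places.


Dual ascent for LP: min 6*x1 + 5*x2, 6*x1 + 1*x2 = 23, 0 <= x_i <= 10
Step 1: y^k = 0.0, reduced costs: (6.0, 5.0)
  x^k = (0.0, 0.0), subgradient = b - a^T x = 23.0
  y^{k+1} = 0.0 + 0.2*23.0 = 4.6
Step 2: y^k = 4.6, reduced costs: (-21.6, 0.4)
  x^k = (10.0, 0.0), subgradient = b - a^T x = -37.0
  y^{k+1} = 4.6 + 0.2*-37.0 = -2.8
Step 3: y^k = -2.8, reduced costs: (22.8, 7.8)
  x^k = (0.0, 0.0), subgradient = b - a^T x = 23.0
  y^{k+1} = -2.8 + 0.2*23.0 = 1.8
Dual objective at y_3 = 1.8: reduced costs (-4.8, 3.2), box minimizer x = (10.0, 0.0)
g(y_3) = b*y + (c1 - a1*y)*x1 + (c2 - a2*y)*x2 = 23*1.8 + (-4.8)*10.0 + 3.2*0.0 = 41.4 - 48.0 + 0.0 = -6.6


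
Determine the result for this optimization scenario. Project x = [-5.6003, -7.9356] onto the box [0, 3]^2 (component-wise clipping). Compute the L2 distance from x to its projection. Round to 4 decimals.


Project each component onto [0, 3].
clip(-5.6003) = 0.0, clip(-7.9356) = 0.0
Projection = [0.0, 0.0]
Squared diffs: [31.3634, 62.9737]
Distance = sqrt(94.3371) = 9.7127


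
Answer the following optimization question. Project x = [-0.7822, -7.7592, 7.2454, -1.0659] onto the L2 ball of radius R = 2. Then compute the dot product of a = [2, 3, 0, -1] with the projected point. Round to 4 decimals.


Step 1: Compute ||x|| (intermediates to 6 decimals).
||x|| = sqrt((-0.7822)^2 + (-7.7592)^2 + 7.2454^2 + (-1.0659)^2) = 10.698083
Step 2: Project.
Since ||x|| > R, scale = R/||x|| = 2/10.698083 = 0.186949, proj(x) = scale * x
proj(x) = [-0.146232, -1.450575, 1.35452, -0.199269]
Step 3: Dot product.
a^T * proj(x) = 2*(-0.146232) + 3*(-1.450575) + 0*1.35452 - 1*(-0.199269) = -4.4449


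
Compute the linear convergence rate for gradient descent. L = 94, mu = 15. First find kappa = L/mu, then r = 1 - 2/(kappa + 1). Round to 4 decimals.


Step 1: Compute the condition number.
kappa = L/mu = 94/15 = 6.2667
Step 2: Compute the convergence rate.
r = 1 - 2/(kappa + 1) = 1 - 2*mu/(L + mu) = (L - mu)/(L + mu) = 79/109 = 0.7248


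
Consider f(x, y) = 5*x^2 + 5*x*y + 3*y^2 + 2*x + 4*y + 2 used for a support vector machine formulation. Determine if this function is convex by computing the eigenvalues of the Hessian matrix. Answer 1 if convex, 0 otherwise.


The Hessian of f(x,y) = 5*x^2 + 5*x*y + 3*y^2 + 2*x + 4*y + 2 is:
H = [[10, 5], [5, 6]]
Trace = 10 + 6 = 16
Determinant = 10*6 - (5)^2 = 35
Discriminant = (16)^2 - 4*35 = 116.0
Eigenvalues: lambda_1 = 2.6148, lambda_2 = 13.3852
The function is convex.

1


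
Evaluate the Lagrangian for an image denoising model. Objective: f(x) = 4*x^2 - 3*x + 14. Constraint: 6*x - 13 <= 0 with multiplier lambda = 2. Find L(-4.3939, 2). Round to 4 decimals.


Step 1: Evaluate f(x).
f(-4.3939) = 4*(-4.3939)^2 - 3*(-4.3939) + 14 = 104.4071
Step 2: Evaluate g(x).
g(-4.3939) = 6*-4.3939 - 13 = -39.3634
Step 3: Compute Lagrangian.
L = 104.4071 + 2*-39.3634 = 25.6803


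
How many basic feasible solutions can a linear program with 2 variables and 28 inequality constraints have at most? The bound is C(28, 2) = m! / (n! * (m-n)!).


Each vertex corresponds to some choice of n active constraints out of m, so the number of vertices is at most C(m, n) = m! / (n!(m-n)!).
m = 28, n = 2
Numerator: 28 * 27
Denominator: 2! = 2
C(28, 2) = 378


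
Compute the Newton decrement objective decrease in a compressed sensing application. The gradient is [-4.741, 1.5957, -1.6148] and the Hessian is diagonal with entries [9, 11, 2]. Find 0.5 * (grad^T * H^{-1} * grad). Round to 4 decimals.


Step 1: H is diagonal, so H^(-1) * g = [-0.5268, 0.1451, -0.8074].
Step 2: g^T H^(-1) g = sum_i g_i^2 / H_ii
  = (-4.741)^2/9 + (1.5957)^2/11 + (-1.6148)^2/2
  = 2.4975 + 0.2315 + 1.3038 = 4.0327
Step 3: Objective decrease = 0.5 * g^T H^(-1) g = 2.0164


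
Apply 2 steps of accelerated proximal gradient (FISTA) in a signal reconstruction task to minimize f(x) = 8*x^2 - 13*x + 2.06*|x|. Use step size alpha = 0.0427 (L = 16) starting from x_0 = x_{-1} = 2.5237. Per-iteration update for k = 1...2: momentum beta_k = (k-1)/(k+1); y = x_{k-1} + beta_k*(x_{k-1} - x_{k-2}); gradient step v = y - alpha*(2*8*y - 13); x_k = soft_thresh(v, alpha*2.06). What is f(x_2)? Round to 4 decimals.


FISTA on f(x) = 8*x^2 - 13*x + 2.06*|x|
L = 16, alpha = 0.0427
Iteration 1: beta = 0.0, y = 2.5237 + 0.0*(2.5237 - 2.5237) = 2.5237
  grad(y) = 27.3792, v = y - alpha*grad = 1.3546
  prox(v) = soft_thresh(1.3546, 0.088) = 1.2666
Iteration 2: beta = 0.3333, y = 1.2666 + 0.3333*(1.2666 - 2.5237) = 0.8476
  grad(y) = 0.5621, v = y - alpha*grad = 0.8236
  prox(v) = soft_thresh(0.8236, 0.088) = 0.7357
f(x_2) = 8*0.7357^2 - 13*0.7357 + 2.06*|0.7357| = -3.7185


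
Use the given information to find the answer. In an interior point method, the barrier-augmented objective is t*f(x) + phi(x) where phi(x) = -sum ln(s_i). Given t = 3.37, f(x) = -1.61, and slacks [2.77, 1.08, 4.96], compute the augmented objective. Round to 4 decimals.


Step 1: Compute log-barrier.
ln values: [1.0188, 0.077, 1.6014]
phi = -(1.0188 + 0.077 + 1.6014) = -2.6972
Step 2: Compute augmented objective.
t*f(x) = 3.37*-1.61 = -5.4257
Total = -5.4257 - 2.6972 = -8.1229


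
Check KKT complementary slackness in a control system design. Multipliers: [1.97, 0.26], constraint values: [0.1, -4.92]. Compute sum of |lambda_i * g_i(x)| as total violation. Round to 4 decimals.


KKT complementary slackness check:
lambda_1 * g_1 = 1.97 * 0.1 = 0.197
lambda_2 * g_2 = 0.26 * -4.92 = -1.2792
Total violation = 0.197 + 1.2792 = 1.4762


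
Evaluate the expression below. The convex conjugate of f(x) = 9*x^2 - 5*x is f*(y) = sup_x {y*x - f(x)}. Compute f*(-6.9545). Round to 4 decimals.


f*(y) = sup_x {y*x - a*x^2 - b*x} = sup_x {(y-b)*x - a*x^2}
FOC: (y - b) - 2a*x = 0 => x* = (y - b)/(2a)
x* = (-6.9545 + 5)/(2*9) = -0.1086
f*(-6.9545) = (y-b)^2/(4a) = (-6.9545 + 5)^2/(4*9)
= 3.8201/36 = 0.1061


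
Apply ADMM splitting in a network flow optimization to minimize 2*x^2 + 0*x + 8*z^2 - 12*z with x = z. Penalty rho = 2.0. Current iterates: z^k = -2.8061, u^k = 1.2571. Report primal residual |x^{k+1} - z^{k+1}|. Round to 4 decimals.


ADMM iteration with rho = 2.0, z^k = -2.8061, u^k = 1.2571
Step 1: x-update.
Minimize 2*x^2 + 0*x + (2.0/2)*(x + 2.8061 + 1.2571)^2
FOC: (2*2 + 2.0)*x = 0 + 2.0*(-2.8061 - 1.2571)
x^{k+1} = -1.3544
Step 2: z-update.
Minimize 8*z^2 - 12*z + (2.0/2)*(-1.3544 - z + 1.2571)^2
FOC: (2*8 + 2.0)*z = 12 + 2.0*(-1.3544 + 1.2571)
z^{k+1} = 0.6559
Step 3: u-update.
u^{k+1} = 1.2571 - 1.3544 - 0.6559 = -0.7532
Step 4: Primal residual = |-1.3544 - 0.6559| = 2.0103


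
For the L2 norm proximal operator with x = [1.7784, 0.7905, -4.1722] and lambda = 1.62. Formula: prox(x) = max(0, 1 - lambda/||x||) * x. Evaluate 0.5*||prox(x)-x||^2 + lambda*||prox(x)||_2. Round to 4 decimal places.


Step 1: Compute ||x||.
||x|| = 4.6038
Step 2: Compute scaling factor.
scale = max(0, 1 - 1.62/4.6038) = 0.6481
Step 3: prox(x) = [1.1526, 0.5123, -2.7041]
||prox(x)|| = 2.9838
Step 4: Proximal objective.
0.5*||prox-x||^2 = 1.3122
lambda*||prox|| = 4.8338
Total = 6.1459


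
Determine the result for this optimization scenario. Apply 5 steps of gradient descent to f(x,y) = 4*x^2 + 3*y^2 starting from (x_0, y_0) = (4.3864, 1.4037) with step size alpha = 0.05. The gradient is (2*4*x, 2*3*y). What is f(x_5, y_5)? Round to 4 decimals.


Gradient descent on f(x,y) = 4*x^2 + 3*y^2.
Starting point: (4.3864, 1.4037), alpha = 0.05
Step 1: grad_x = 2*4*4.3864 = 35.0912, grad_y = 2*3*1.4037 = 8.4222
  x_1 = 4.3864 - 0.05*35.0912 = 2.6318
  y_1 = 1.4037 - 0.05*8.4222 = 0.9826
Step 2: grad_x = 2*4*2.6318 = 21.0547, grad_y = 2*3*0.9826 = 5.8955
  x_2 = 2.6318 - 0.05*21.0547 = 1.5791
  y_2 = 0.9826 - 0.05*5.8955 = 0.6878
Step 3: grad_x = 2*4*1.5791 = 12.6328, grad_y = 2*3*0.6878 = 4.1269
  x_3 = 1.5791 - 0.05*12.6328 = 0.9475
  y_3 = 0.6878 - 0.05*4.1269 = 0.4815
Step 4: grad_x = 2*4*0.9475 = 7.5797, grad_y = 2*3*0.4815 = 2.8888
  x_4 = 0.9475 - 0.05*7.5797 = 0.5685
  y_4 = 0.4815 - 0.05*2.8888 = 0.337
Step 5: grad_x = 2*4*0.5685 = 4.5478, grad_y = 2*3*0.337 = 2.0222
  x_5 = 0.5685 - 0.05*4.5478 = 0.3411
  y_5 = 0.337 - 0.05*2.0222 = 0.2359
f(0.3411, 0.2359) = 4*0.3411^2 + 3*0.2359^2 = 0.6323


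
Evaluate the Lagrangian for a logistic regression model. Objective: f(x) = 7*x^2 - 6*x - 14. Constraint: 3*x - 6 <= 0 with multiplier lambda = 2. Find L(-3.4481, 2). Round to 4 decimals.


Step 1: Evaluate f(x).
f(-3.4481) = 7*(-3.4481)^2 - 6*(-3.4481) - 14 = 89.9144
Step 2: Evaluate g(x).
g(-3.4481) = 3*-3.4481 - 6 = -16.3443
Step 3: Compute Lagrangian.
L = 89.9144 + 2*-16.3443 = 57.2258


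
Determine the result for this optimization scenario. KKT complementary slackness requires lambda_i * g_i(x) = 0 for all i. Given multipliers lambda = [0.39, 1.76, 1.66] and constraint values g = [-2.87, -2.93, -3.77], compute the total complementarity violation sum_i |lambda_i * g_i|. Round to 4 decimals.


KKT complementary slackness check:
lambda_1 * g_1 = 0.39 * -2.87 = -1.1193
lambda_2 * g_2 = 1.76 * -2.93 = -5.1568
lambda_3 * g_3 = 1.66 * -3.77 = -6.2582
Total violation = 1.1193 + 5.1568 + 6.2582 = 12.5343


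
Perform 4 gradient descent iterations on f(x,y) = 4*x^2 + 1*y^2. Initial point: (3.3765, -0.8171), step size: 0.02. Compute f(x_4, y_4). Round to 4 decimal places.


Gradient descent on f(x,y) = 4*x^2 + 1*y^2.
Starting point: (3.3765, -0.8171), alpha = 0.02
Step 1: grad_x = 2*4*3.3765 = 27.012, grad_y = 2*1*-0.8171 = -1.6342
  x_1 = 3.3765 - 0.02*27.012 = 2.8363
  y_1 = -0.8171 - 0.02*-1.6342 = -0.7844
Step 2: grad_x = 2*4*2.8363 = 22.6901, grad_y = 2*1*-0.7844 = -1.5688
  x_2 = 2.8363 - 0.02*22.6901 = 2.3825
  y_2 = -0.7844 - 0.02*-1.5688 = -0.753
Step 3: grad_x = 2*4*2.3825 = 19.0597, grad_y = 2*1*-0.753 = -1.5061
  x_3 = 2.3825 - 0.02*19.0597 = 2.0013
  y_3 = -0.753 - 0.02*-1.5061 = -0.7229
Step 4: grad_x = 2*4*2.0013 = 16.0101, grad_y = 2*1*-0.7229 = -1.4458
  x_4 = 2.0013 - 0.02*16.0101 = 1.6811
  y_4 = -0.7229 - 0.02*-1.4458 = -0.694
f(1.6811, -0.694) = 4*1.6811^2 + 1*(-0.694)^2 = 11.7855


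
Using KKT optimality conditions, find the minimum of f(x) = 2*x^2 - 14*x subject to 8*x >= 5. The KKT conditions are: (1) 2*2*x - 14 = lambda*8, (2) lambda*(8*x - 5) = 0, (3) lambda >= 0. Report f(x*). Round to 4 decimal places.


Step 1: Try lambda = 0 (constraint inactive).
Stationarity: 2*2*x - 14 = 0
x* = 14/(2*2) = 3.5
Check constraint: 8*3.5 = 28.0 >= 5 -- satisfied.
Step 2: Compute optimal value.
f(x*) = 2*3.5^2 - 14*3.5 = -24.5


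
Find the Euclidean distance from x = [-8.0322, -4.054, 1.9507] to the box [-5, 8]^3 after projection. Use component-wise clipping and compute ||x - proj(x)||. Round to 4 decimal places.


Project each component onto [-5, 8].
clip(-8.0322) = -5.0, clip(-4.054) = -4.054, clip(1.9507) = 1.9507
Projection = [-5.0, -4.054, 1.9507]
Squared diffs: [9.1942, 0.0, 0.0]
Distance = sqrt(9.1942) = 3.0322


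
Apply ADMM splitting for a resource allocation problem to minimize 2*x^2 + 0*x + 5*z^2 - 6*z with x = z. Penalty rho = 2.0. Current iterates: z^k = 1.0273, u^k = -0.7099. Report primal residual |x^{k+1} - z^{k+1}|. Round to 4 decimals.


ADMM iteration with rho = 2.0, z^k = 1.0273, u^k = -0.7099
Step 1: x-update.
Minimize 2*x^2 + 0*x + (2.0/2)*(x - 1.0273 - 0.7099)^2
FOC: (2*2 + 2.0)*x = 0 + 2.0*(1.0273 + 0.7099)
x^{k+1} = 0.5791
Step 2: z-update.
Minimize 5*z^2 - 6*z + (2.0/2)*(0.5791 - z - 0.7099)^2
FOC: (2*5 + 2.0)*z = 6 + 2.0*(0.5791 - 0.7099)
z^{k+1} = 0.4782
Step 3: u-update.
u^{k+1} = -0.7099 + 0.5791 - 0.4782 = -0.609
Step 4: Primal residual = |0.5791 - 0.4782| = 0.1009


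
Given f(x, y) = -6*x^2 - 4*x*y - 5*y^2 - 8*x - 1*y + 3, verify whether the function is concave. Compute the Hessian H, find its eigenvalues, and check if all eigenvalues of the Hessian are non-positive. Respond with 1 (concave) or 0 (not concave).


The Hessian of f(x,y) = -6*x^2 - 4*x*y - 5*y^2 - 8*x - 1*y + 3 is:
H = [[-12, -4], [-4, -10]]
Trace = -12 - 10 = -22
Determinant = -12*-10 - (-4)^2 = 104
Discriminant = (-22)^2 - 4*104 = 68.0
Eigenvalues: lambda_1 = -15.1231, lambda_2 = -6.8769
The function is concave.

1


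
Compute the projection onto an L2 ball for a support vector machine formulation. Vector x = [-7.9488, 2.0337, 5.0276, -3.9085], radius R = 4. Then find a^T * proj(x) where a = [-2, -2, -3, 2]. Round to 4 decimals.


Step 1: Compute ||x|| (intermediates to 6 decimals).
||x|| = sqrt((-7.9488)^2 + 2.0337^2 + 5.0276^2 + (-3.9085)^2) = 10.386168
Step 2: Project.
Since ||x|| > R, scale = R/||x|| = 4/10.386168 = 0.385128, proj(x) = scale * x
proj(x) = [-3.061305, 0.783235, 1.93627, -1.505273]
Step 3: Dot product.
a^T * proj(x) = -2*(-3.061305) - 2*0.783235 - 3*1.93627 + 2*(-1.505273) = -4.2632


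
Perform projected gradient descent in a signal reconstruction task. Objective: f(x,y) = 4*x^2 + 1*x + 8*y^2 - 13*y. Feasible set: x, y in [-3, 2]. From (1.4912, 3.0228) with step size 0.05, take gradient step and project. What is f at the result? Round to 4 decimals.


Step 1: Compute gradient at (1.4912, 3.0228).
grad_x = 2*4*1.4912 + 1 = 12.9296
grad_y = 2*8*3.0228 - 13 = 35.3648
Step 2: Gradient step.
x_raw = 1.4912 - 0.05*12.9296 = 0.8447
y_raw = 3.0228 - 0.05*35.3648 = 1.2546
Step 3: Project onto [-3, 2].
x_proj = clip(0.8447) = 0.8447
y_proj = clip(1.2546) = 1.2546
Step 4: Evaluate f.
f(0.8447, 1.2546) = -0.019


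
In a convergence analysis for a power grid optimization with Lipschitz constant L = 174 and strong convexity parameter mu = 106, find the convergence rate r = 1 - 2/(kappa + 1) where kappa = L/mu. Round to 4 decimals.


Step 1: Compute the condition number.
kappa = L/mu = 174/106 = 1.6415
Step 2: Compute the convergence rate.
r = 1 - 2/(kappa + 1) = 1 - 2*mu/(L + mu) = (L - mu)/(L + mu) = 68/280 = 0.2429


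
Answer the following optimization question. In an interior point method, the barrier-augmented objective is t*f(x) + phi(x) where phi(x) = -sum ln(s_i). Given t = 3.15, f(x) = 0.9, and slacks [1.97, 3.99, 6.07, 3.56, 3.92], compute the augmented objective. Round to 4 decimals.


Step 1: Compute log-barrier.
ln values: [0.678, 1.3838, 1.8034, 1.2698, 1.3661]
phi = -(0.678 + 1.3838 + 1.8034 + 1.2698 + 1.3661) = -6.501
Step 2: Compute augmented objective.
t*f(x) = 3.15*0.9 = 2.835
Total = 2.835 - 6.501 = -3.666


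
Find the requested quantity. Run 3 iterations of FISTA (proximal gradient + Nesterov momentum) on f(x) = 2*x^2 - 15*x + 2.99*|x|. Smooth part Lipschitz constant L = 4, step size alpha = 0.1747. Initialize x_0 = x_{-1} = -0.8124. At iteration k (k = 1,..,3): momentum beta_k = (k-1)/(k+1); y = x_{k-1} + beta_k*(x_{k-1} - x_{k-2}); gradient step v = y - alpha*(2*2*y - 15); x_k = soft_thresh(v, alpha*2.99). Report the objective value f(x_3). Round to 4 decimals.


FISTA on f(x) = 2*x^2 - 15*x + 2.99*|x|
L = 4, alpha = 0.1747
Iteration 1: beta = 0.0, y = -0.8124 + 0.0*(-0.8124 + 0.8124) = -0.8124
  grad(y) = -18.2496, v = y - alpha*grad = 2.3758
  prox(v) = soft_thresh(2.3758, 0.5224) = 1.8535
Iteration 2: beta = 0.3333, y = 1.8535 + 0.3333*(1.8535 + 0.8124) = 2.7421
  grad(y) = -4.0317, v = y - alpha*grad = 3.4464
  prox(v) = soft_thresh(3.4464, 0.5224) = 2.9241
Iteration 3: beta = 0.5, y = 2.9241 + 0.5*(2.9241 - 1.8535) = 3.4594
  grad(y) = -1.1626, v = y - alpha*grad = 3.6625
  prox(v) = soft_thresh(3.6625, 0.5224) = 3.1401
f(x_3) = 2*3.1401^2 - 15*3.1401 + 2.99*|3.1401| = -17.9921


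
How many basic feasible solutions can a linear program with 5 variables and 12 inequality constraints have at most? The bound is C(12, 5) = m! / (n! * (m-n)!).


Each vertex corresponds to some choice of n active constraints out of m, so the number of vertices is at most C(m, n) = m! / (n!(m-n)!).
m = 12, n = 5
Numerator: 12 * 11 * 10 * 9 * 8
Denominator: 5! = 120
C(12, 5) = 792


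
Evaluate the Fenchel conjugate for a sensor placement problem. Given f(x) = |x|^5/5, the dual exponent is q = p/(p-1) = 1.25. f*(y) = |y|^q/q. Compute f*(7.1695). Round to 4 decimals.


The conjugate exponent q satisfies 1/p + 1/q = 1.
p = 5, so q = 5/(5 - 1) = 1.25
|y|^q = 7.1695^1.25 = 11.7317
f*(7.1695) = 11.7317 / 1.25 = 9.3854


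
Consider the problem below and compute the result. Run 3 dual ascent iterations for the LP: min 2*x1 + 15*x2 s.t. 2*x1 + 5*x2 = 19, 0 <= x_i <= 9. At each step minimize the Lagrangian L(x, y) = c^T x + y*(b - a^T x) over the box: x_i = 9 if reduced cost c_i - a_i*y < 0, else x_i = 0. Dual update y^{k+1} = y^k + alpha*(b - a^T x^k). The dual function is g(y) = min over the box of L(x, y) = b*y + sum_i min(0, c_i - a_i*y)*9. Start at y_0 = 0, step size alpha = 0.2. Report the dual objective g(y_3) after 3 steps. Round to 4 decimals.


Dual ascent for LP: min 2*x1 + 15*x2, 2*x1 + 5*x2 = 19, 0 <= x_i <= 9
Step 1: y^k = 0.0, reduced costs: (2.0, 15.0)
  x^k = (0.0, 0.0), subgradient = b - a^T x = 19.0
  y^{k+1} = 0.0 + 0.2*19.0 = 3.8
Step 2: y^k = 3.8, reduced costs: (-5.6, -4.0)
  x^k = (9.0, 9.0), subgradient = b - a^T x = -44.0
  y^{k+1} = 3.8 + 0.2*-44.0 = -5.0
Step 3: y^k = -5.0, reduced costs: (12.0, 40.0)
  x^k = (0.0, 0.0), subgradient = b - a^T x = 19.0
  y^{k+1} = -5.0 + 0.2*19.0 = -1.2
Dual objective at y_3 = -1.2: reduced costs (4.4, 21.0), box minimizer x = (0.0, 0.0)
g(y_3) = b*y + (c1 - a1*y)*x1 + (c2 - a2*y)*x2 = 19*(-1.2) + 4.4*0.0 + 21.0*0.0 = -22.8 + 0.0 + 0.0 = -22.8


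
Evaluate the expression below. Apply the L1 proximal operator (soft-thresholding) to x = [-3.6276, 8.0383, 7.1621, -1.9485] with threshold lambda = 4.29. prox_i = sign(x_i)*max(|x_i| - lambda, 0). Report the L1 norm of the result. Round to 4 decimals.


Soft-thresholding with lambda = 4.29:
prox(-3.6276) = sign(-3.6276)*max(|-3.6276| - 4.29, 0) = 0.0
prox(8.0383) = sign(8.0383)*max(|8.0383| - 4.29, 0) = 3.7483
prox(7.1621) = sign(7.1621)*max(|7.1621| - 4.29, 0) = 2.8721
prox(-1.9485) = sign(-1.9485)*max(|-1.9485| - 4.29, 0) = 0.0
prox(x) = [0.0, 3.7483, 2.8721, 0.0]
||prox(x)||_1 = 0.0 + 3.7483 + 2.8721 + 0.0 = 6.6204


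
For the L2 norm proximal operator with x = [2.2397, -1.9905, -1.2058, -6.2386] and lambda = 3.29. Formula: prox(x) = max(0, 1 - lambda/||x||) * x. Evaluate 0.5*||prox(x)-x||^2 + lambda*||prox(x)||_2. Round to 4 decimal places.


Step 1: Compute ||x||.
||x|| = 7.0251
Step 2: Compute scaling factor.
scale = max(0, 1 - 3.29/7.0251) = 0.5317
Step 3: prox(x) = [1.1908, -1.0583, -0.6411, -3.3169]
||prox(x)|| = 3.7351
Step 4: Proximal objective.
0.5*||prox-x||^2 = 5.4121
lambda*||prox|| = 12.2885
Total = 17.7006


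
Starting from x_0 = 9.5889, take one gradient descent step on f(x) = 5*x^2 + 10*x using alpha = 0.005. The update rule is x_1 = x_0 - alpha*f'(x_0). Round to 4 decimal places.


We compute the gradient at x_0 and apply the update.
f'(x) = 10*x + 10
f'(9.5889) = 10*9.5889 + 10 = 105.889
x_1 = 9.5889 - 0.005*105.889 = 9.0595


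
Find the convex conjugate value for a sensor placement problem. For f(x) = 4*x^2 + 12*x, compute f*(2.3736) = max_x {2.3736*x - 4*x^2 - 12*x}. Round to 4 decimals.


f*(y) = sup_x {y*x - a*x^2 - b*x} = sup_x {(y-b)*x - a*x^2}
FOC: (y - b) - 2a*x = 0 => x* = (y - b)/(2a)
x* = (2.3736 - 12)/(2*4) = -1.2033
f*(2.3736) = (y-b)^2/(4a) = (2.3736 - 12)^2/(4*4)
= 92.6676/16 = 5.7917


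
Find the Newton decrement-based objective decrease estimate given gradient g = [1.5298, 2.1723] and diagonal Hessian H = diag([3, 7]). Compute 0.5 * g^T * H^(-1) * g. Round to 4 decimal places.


Step 1: H is diagonal, so H^(-1) * g = [0.5099, 0.3103].
Step 2: g^T H^(-1) g = sum_i g_i^2 / H_ii
  = (1.5298)^2/3 + (2.1723)^2/7
  = 0.7801 + 0.6741 = 1.4542
Step 3: Objective decrease = 0.5 * g^T H^(-1) g = 0.7271


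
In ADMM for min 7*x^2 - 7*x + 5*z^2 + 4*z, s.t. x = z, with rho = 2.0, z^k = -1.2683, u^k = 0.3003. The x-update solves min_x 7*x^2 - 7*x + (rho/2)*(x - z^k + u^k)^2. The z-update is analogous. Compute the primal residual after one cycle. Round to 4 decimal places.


ADMM iteration with rho = 2.0, z^k = -1.2683, u^k = 0.3003
Step 1: x-update.
Minimize 7*x^2 - 7*x + (2.0/2)*(x + 1.2683 + 0.3003)^2
FOC: (2*7 + 2.0)*x = 7 + 2.0*(-1.2683 - 0.3003)
x^{k+1} = 0.2414
Step 2: z-update.
Minimize 5*z^2 + 4*z + (2.0/2)*(0.2414 - z + 0.3003)^2
FOC: (2*5 + 2.0)*z = -4 + 2.0*(0.2414 + 0.3003)
z^{k+1} = -0.243
Step 3: u-update.
u^{k+1} = 0.3003 + 0.2414 + 0.243 = 0.7848
Step 4: Primal residual = |0.2414 + 0.243| = 0.4845


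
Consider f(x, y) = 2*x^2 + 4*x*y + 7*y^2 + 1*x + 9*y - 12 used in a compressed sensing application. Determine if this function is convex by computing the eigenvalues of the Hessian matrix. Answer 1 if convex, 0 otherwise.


The Hessian of f(x,y) = 2*x^2 + 4*x*y + 7*y^2 + 1*x + 9*y - 12 is:
H = [[4, 4], [4, 14]]
Trace = 4 + 14 = 18
Determinant = 4*14 - (4)^2 = 40
Discriminant = (18)^2 - 4*40 = 164.0
Eigenvalues: lambda_1 = 2.5969, lambda_2 = 15.4031
The function is convex.

1


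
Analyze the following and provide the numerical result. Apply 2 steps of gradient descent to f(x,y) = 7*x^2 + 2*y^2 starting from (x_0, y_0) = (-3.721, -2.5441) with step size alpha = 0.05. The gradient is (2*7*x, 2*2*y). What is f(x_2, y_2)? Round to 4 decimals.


Gradient descent on f(x,y) = 7*x^2 + 2*y^2.
Starting point: (-3.721, -2.5441), alpha = 0.05
Step 1: grad_x = 2*7*-3.721 = -52.094, grad_y = 2*2*-2.5441 = -10.1764
  x_1 = -3.721 - 0.05*-52.094 = -1.1163
  y_1 = -2.5441 - 0.05*-10.1764 = -2.0353
Step 2: grad_x = 2*7*-1.1163 = -15.6282, grad_y = 2*2*-2.0353 = -8.1411
  x_2 = -1.1163 - 0.05*-15.6282 = -0.3349
  y_2 = -2.0353 - 0.05*-8.1411 = -1.6282
f(-0.3349, -1.6282) = 7*(-0.3349)^2 + 2*(-1.6282)^2 = 6.0873


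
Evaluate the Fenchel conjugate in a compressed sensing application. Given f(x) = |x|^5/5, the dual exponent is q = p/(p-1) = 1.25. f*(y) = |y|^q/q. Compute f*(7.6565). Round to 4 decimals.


The conjugate exponent q satisfies 1/p + 1/q = 1.
p = 5, so q = 5/(5 - 1) = 1.25
|y|^q = 7.6565^1.25 = 12.7361
f*(7.6565) = 12.7361 / 1.25 = 10.1889


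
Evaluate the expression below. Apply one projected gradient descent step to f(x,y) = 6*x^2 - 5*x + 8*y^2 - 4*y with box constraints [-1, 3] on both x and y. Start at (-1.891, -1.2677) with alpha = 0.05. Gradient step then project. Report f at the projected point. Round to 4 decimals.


Step 1: Compute gradient at (-1.891, -1.2677).
grad_x = 2*6*-1.891 - 5 = -27.692
grad_y = 2*8*-1.2677 - 4 = -24.2832
Step 2: Gradient step.
x_raw = -1.891 - 0.05*-27.692 = -0.5064
y_raw = -1.2677 - 0.05*-24.2832 = -0.0535
Step 3: Project onto [-1, 3].
x_proj = clip(-0.5064) = -0.5064
y_proj = clip(-0.0535) = -0.0535
Step 4: Evaluate f.
f(-0.5064, -0.0535) = 4.3077


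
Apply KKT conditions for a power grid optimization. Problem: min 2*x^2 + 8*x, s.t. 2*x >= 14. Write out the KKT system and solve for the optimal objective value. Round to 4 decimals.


Step 1: Try lambda = 0 (constraint inactive).
x_unc = -8/(2*2) = -2.0
Check: 2*-2.0 = -4.0 < 14 -- violated!
Step 2: Constraint must be active: 2*x = 14
x* = 14/2 = 7.0
lambda = (2*2*7.0 + 8)/2 = 18.0
Step 3: Compute optimal value.
f(x*) = 2*7.0^2 + 8*7.0 = 154.0


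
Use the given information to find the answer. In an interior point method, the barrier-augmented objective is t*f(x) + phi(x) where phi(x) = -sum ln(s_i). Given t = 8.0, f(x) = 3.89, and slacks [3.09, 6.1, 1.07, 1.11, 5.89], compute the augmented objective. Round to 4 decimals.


Step 1: Compute log-barrier.
ln values: [1.1282, 1.8083, 0.0677, 0.1044, 1.7733]
phi = -(1.1282 + 1.8083 + 0.0677 + 0.1044 + 1.7733) = -4.8817
Step 2: Compute augmented objective.
t*f(x) = 8.0*3.89 = 31.12
Total = 31.12 - 4.8817 = 26.2383


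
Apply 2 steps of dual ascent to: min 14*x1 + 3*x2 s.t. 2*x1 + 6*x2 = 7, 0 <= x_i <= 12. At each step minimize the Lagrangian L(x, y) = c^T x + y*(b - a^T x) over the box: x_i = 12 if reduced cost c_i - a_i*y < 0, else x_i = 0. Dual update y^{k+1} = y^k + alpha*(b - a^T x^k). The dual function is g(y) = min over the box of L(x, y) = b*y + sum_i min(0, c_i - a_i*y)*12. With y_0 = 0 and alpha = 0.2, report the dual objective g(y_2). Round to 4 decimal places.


Dual ascent for LP: min 14*x1 + 3*x2, 2*x1 + 6*x2 = 7, 0 <= x_i <= 12
Step 1: y^k = 0.0, reduced costs: (14.0, 3.0)
  x^k = (0.0, 0.0), subgradient = b - a^T x = 7.0
  y^{k+1} = 0.0 + 0.2*7.0 = 1.4
Step 2: y^k = 1.4, reduced costs: (11.2, -5.4)
  x^k = (0.0, 12.0), subgradient = b - a^T x = -65.0
  y^{k+1} = 1.4 + 0.2*-65.0 = -11.6
Dual objective at y_2 = -11.6: reduced costs (37.2, 72.6), box minimizer x = (0.0, 0.0)
g(y_2) = b*y + (c1 - a1*y)*x1 + (c2 - a2*y)*x2 = 7*(-11.6) + 37.2*0.0 + 72.6*0.0 = -81.2 + 0.0 + 0.0 = -81.2


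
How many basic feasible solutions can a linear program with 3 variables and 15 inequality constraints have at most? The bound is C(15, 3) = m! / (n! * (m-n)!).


Each vertex corresponds to some choice of n active constraints out of m, so the number of vertices is at most C(m, n) = m! / (n!(m-n)!).
m = 15, n = 3
Numerator: 15 * 14 * 13
Denominator: 3! = 6
C(15, 3) = 455


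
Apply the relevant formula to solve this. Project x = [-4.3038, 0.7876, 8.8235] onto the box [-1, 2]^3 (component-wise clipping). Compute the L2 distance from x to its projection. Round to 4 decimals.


Project each component onto [-1, 2].
clip(-4.3038) = -1.0, clip(0.7876) = 0.7876, clip(8.8235) = 2.0
Projection = [-1.0, 0.7876, 2.0]
Squared diffs: [10.9151, 0.0, 46.5602]
Distance = sqrt(57.4753) = 7.5812


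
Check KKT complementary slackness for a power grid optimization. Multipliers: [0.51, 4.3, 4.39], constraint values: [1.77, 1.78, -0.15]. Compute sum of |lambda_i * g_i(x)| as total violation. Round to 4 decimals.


KKT complementary slackness check:
lambda_1 * g_1 = 0.51 * 1.77 = 0.9027
lambda_2 * g_2 = 4.3 * 1.78 = 7.654
lambda_3 * g_3 = 4.39 * -0.15 = -0.6585
Total violation = 0.9027 + 7.654 + 0.6585 = 9.2152


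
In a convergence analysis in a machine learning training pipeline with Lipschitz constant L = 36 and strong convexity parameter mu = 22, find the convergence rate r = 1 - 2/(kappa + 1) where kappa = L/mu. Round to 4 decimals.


Step 1: Compute the condition number.
kappa = L/mu = 36/22 = 1.6364
Step 2: Compute the convergence rate.
r = 1 - 2/(kappa + 1) = 1 - 2*mu/(L + mu) = (L - mu)/(L + mu) = 14/58 = 0.2414


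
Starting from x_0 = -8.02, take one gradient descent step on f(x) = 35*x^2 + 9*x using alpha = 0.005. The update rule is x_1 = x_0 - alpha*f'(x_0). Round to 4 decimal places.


We compute the gradient at x_0 and apply the update.
f'(x) = 70*x + 9
f'(-8.02) = 70*-8.02 + 9 = -552.4
x_1 = -8.02 - 0.005*-552.4 = -5.258


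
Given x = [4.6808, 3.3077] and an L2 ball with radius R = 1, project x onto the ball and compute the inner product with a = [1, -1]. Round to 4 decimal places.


Step 1: Compute ||x|| (intermediates to 6 decimals).
||x|| = sqrt(4.6808^2 + 3.3077^2) = 5.731559
Step 2: Project.
Since ||x|| > R, scale = R/||x|| = 1/5.731559 = 0.174473, proj(x) = scale * x
proj(x) = [0.816673, 0.577104]
Step 3: Dot product.
a^T * proj(x) = 1*0.816673 - 1*0.577104 = 0.2396


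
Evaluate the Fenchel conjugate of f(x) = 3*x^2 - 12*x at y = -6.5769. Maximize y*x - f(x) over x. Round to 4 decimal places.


f*(y) = sup_x {y*x - a*x^2 - b*x} = sup_x {(y-b)*x - a*x^2}
FOC: (y - b) - 2a*x = 0 => x* = (y - b)/(2a)
x* = (-6.5769 + 12)/(2*3) = 0.9039
f*(-6.5769) = (y-b)^2/(4a) = (-6.5769 + 12)^2/(4*3)
= 29.41/12 = 2.4508


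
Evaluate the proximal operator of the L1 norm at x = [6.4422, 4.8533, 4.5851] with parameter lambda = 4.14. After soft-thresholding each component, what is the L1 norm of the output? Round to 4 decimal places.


Soft-thresholding with lambda = 4.14:
prox(6.4422) = sign(6.4422)*max(|6.4422| - 4.14, 0) = 2.3022
prox(4.8533) = sign(4.8533)*max(|4.8533| - 4.14, 0) = 0.7133
prox(4.5851) = sign(4.5851)*max(|4.5851| - 4.14, 0) = 0.4451
prox(x) = [2.3022, 0.7133, 0.4451]
||prox(x)||_1 = 2.3022 + 0.7133 + 0.4451 = 3.4606


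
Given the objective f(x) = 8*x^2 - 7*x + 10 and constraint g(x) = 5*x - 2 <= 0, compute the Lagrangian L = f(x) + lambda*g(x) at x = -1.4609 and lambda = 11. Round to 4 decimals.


Step 1: Evaluate f(x).
f(-1.4609) = 8*(-1.4609)^2 - 7*(-1.4609) + 10 = 37.3001
Step 2: Evaluate g(x).
g(-1.4609) = 5*-1.4609 - 2 = -9.3045
Step 3: Compute Lagrangian.
L = 37.3001 + 11*-9.3045 = -65.0494
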